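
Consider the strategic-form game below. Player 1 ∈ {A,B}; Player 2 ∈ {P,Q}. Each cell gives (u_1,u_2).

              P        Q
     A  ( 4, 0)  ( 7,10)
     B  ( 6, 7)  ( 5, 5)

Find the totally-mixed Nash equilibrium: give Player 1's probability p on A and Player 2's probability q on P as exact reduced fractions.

P1 indiff ⇒ q·4+(1-q)·7 = q·6+(1-q)·5 ⇒ q(-2) = (1-q)(-2) ⇒ q = 1/2
P2 indiff ⇒ p·0+(1-p)·7 = p·10+(1-p)·5 ⇒ p(-10) = (1-p)(-2) ⇒ p = 1/6

p=1/6, q=1/2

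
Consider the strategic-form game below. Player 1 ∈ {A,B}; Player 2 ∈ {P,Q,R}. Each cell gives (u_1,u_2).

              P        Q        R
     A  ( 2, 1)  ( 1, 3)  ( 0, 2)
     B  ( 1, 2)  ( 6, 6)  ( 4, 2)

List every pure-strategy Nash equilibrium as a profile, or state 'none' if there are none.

(A,P): not NE [P2→Q gives 3>1]
(A,Q): not NE [P1→B gives 6>1]
(A,R): not NE [P1→B gives 4>0; P2→Q gives 3>2]
(B,P): not NE [P1→A gives 2>1; P2→Q gives 6>2]
(B,Q): NE
(B,R): not NE [P2→Q gives 6>2]

Nash profiles: (B,Q)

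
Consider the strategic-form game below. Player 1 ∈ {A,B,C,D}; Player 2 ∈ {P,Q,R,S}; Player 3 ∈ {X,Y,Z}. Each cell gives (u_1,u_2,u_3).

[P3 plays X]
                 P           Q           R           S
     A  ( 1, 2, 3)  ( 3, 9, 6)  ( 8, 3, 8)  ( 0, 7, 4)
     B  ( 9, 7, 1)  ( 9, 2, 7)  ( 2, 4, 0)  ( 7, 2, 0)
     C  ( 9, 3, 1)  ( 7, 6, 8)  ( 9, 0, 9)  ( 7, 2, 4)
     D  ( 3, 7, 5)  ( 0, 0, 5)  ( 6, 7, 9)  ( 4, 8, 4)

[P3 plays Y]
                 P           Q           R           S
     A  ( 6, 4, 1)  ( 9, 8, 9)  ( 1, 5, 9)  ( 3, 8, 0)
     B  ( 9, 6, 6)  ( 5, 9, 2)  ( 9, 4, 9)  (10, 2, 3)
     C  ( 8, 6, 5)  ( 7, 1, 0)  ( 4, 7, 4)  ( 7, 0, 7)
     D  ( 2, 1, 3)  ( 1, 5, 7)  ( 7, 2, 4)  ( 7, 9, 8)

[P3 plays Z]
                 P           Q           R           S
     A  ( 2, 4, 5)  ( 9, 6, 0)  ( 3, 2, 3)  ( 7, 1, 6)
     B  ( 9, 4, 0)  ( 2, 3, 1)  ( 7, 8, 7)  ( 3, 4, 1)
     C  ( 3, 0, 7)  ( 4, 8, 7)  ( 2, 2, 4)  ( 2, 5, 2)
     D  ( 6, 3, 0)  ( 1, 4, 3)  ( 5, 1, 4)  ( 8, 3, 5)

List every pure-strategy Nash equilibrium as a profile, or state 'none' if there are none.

NE set: (A,Q,Y)

(A,P,X): not NE [P1→C gives 9>1; P2→Q gives 9>2; P3→Z gives 5>3]
(A,P,Y): not NE [P1→B gives 9>6; P2→S gives 8>4; P3→Z gives 5>1]
(A,P,Z): not NE [P1→B gives 9>2; P2→Q gives 6>4]
(A,Q,X): not NE [P1→B gives 9>3; P3→Y gives 9>6]
(A,Q,Y): NE
(A,Q,Z): not NE [P3→Y gives 9>0]
(A,R,X): not NE [P1→C gives 9>8; P2→Q gives 9>3; P3→Y gives 9>8]
(A,R,Y): not NE [P1→B gives 9>1; P2→S gives 8>5]
(A,R,Z): not NE [P1→B gives 7>3; P2→Q gives 6>2; P3→Y gives 9>3]
(A,S,X): not NE [P1→C gives 7>0; P2→Q gives 9>7; P3→Z gives 6>4]
(A,S,Y): not NE [P1→B gives 10>3; P3→Z gives 6>0]
(A,S,Z): not NE [P1→D gives 8>7; P2→Q gives 6>1]
(B,P,X): not NE [P3→Y gives 6>1]
(B,P,Y): not NE [P2→Q gives 9>6]
(B,P,Z): not NE [P2→R gives 8>4; P3→Y gives 6>0]
(B,Q,X): not NE [P2→P gives 7>2]
(B,Q,Y): not NE [P1→A gives 9>5; P3→X gives 7>2]
(B,Q,Z): not NE [P1→A gives 9>2; P2→R gives 8>3; P3→X gives 7>1]
(B,R,X): not NE [P1→C gives 9>2; P2→P gives 7>4; P3→Y gives 9>0]
(B,R,Y): not NE [P2→Q gives 9>4]
(B,R,Z): not NE [P3→Y gives 9>7]
(B,S,X): not NE [P2→P gives 7>2; P3→Y gives 3>0]
(B,S,Y): not NE [P2→Q gives 9>2]
(B,S,Z): not NE [P1→D gives 8>3; P2→R gives 8>4; P3→Y gives 3>1]
(C,P,X): not NE [P2→Q gives 6>3; P3→Z gives 7>1]
(C,P,Y): not NE [P1→B gives 9>8; P2→R gives 7>6; P3→Z gives 7>5]
(C,P,Z): not NE [P1→B gives 9>3; P2→Q gives 8>0]
(C,Q,X): not NE [P1→B gives 9>7]
(C,Q,Y): not NE [P1→A gives 9>7; P2→R gives 7>1; P3→X gives 8>0]
(C,Q,Z): not NE [P1→A gives 9>4; P3→X gives 8>7]
(C,R,X): not NE [P2→Q gives 6>0]
(C,R,Y): not NE [P1→B gives 9>4; P3→X gives 9>4]
(C,R,Z): not NE [P1→B gives 7>2; P2→Q gives 8>2; P3→X gives 9>4]
(C,S,X): not NE [P2→Q gives 6>2; P3→Y gives 7>4]
(C,S,Y): not NE [P1→B gives 10>7; P2→R gives 7>0]
(C,S,Z): not NE [P1→D gives 8>2; P2→Q gives 8>5; P3→Y gives 7>2]
(D,P,X): not NE [P1→C gives 9>3; P2→S gives 8>7]
(D,P,Y): not NE [P1→B gives 9>2; P2→S gives 9>1; P3→X gives 5>3]
(D,P,Z): not NE [P1→B gives 9>6; P2→Q gives 4>3; P3→X gives 5>0]
(D,Q,X): not NE [P1→B gives 9>0; P2→S gives 8>0; P3→Y gives 7>5]
(D,Q,Y): not NE [P1→A gives 9>1; P2→S gives 9>5]
(D,Q,Z): not NE [P1→A gives 9>1; P3→Y gives 7>3]
(D,R,X): not NE [P1→C gives 9>6; P2→S gives 8>7]
(D,R,Y): not NE [P1→B gives 9>7; P2→S gives 9>2; P3→X gives 9>4]
(D,R,Z): not NE [P1→B gives 7>5; P2→Q gives 4>1; P3→X gives 9>4]
(D,S,X): not NE [P1→C gives 7>4; P3→Y gives 8>4]
(D,S,Y): not NE [P1→B gives 10>7]
(D,S,Z): not NE [P2→Q gives 4>3; P3→Y gives 8>5]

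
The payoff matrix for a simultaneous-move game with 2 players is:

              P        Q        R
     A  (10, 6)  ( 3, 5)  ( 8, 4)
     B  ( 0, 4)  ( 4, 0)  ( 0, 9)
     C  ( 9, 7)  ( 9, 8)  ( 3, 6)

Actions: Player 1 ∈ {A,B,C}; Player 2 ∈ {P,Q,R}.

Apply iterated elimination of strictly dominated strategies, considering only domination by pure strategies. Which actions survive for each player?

P1 drop B (C beats it: P:9>0 Q:9>4 R:3>0)
P2 drop R (P beats it: A:6>4 C:7>6)
P1→{A,C} P2→{P,Q}

Remaining: P1:{A,C} P2:{P,Q}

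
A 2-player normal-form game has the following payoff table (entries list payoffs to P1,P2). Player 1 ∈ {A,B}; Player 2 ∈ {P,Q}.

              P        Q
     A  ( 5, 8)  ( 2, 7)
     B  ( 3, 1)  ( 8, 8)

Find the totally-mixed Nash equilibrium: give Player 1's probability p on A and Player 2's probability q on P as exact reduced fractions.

(p,q) = (7/8, 3/4)

P1 indiff ⇒ q·5+(1-q)·2 = q·3+(1-q)·8 ⇒ q(2) = (1-q)(6) ⇒ q = 3/4
P2 indiff ⇒ p·8+(1-p)·1 = p·7+(1-p)·8 ⇒ p(1) = (1-p)(7) ⇒ p = 7/8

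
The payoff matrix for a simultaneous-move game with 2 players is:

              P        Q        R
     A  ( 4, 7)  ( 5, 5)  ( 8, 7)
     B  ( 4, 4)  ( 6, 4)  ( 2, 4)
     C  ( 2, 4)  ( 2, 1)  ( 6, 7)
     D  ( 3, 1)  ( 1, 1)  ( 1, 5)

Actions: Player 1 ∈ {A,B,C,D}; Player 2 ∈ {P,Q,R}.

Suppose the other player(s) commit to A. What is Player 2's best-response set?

u_2(P vs A) = 7
u_2(Q vs A) = 5
u_2(R vs A) = 7
max payoff 7 at {P,R}

argmax u_2 = {P,R}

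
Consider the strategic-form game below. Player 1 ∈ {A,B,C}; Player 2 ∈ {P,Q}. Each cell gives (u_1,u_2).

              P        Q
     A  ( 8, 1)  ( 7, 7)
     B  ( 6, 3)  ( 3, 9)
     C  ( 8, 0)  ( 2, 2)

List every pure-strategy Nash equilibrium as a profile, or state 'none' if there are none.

NE set: (A,Q)

(A,P): not NE [P2→Q gives 7>1]
(A,Q): NE
(B,P): not NE [P1→C gives 8>6; P2→Q gives 9>3]
(B,Q): not NE [P1→A gives 7>3]
(C,P): not NE [P2→Q gives 2>0]
(C,Q): not NE [P1→A gives 7>2]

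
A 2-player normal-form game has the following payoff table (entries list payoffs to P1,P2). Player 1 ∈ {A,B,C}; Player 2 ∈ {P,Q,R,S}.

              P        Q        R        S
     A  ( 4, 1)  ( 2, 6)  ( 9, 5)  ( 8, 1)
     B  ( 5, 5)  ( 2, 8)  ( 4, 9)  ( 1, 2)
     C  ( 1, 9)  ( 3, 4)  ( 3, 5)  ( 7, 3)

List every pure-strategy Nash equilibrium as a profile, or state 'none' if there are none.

(A,P): not NE [P1→B gives 5>4; P2→Q gives 6>1]
(A,Q): not NE [P1→C gives 3>2]
(A,R): not NE [P2→Q gives 6>5]
(A,S): not NE [P2→Q gives 6>1]
(B,P): not NE [P2→R gives 9>5]
(B,Q): not NE [P1→C gives 3>2; P2→R gives 9>8]
(B,R): not NE [P1→A gives 9>4]
(B,S): not NE [P1→A gives 8>1; P2→R gives 9>2]
(C,P): not NE [P1→B gives 5>1]
(C,Q): not NE [P2→P gives 9>4]
(C,R): not NE [P1→A gives 9>3; P2→P gives 9>5]
(C,S): not NE [P1→A gives 8>7; P2→P gives 9>3]

No pure NE.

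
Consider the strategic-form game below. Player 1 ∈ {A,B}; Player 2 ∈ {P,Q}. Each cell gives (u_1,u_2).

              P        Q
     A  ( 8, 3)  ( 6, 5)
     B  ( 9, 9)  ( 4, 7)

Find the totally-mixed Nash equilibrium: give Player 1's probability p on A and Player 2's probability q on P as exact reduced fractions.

P1 indiff ⇒ q·8+(1-q)·6 = q·9+(1-q)·4 ⇒ q(-1) = (1-q)(-2) ⇒ q = 2/3
P2 indiff ⇒ p·3+(1-p)·9 = p·5+(1-p)·7 ⇒ p(-2) = (1-p)(-2) ⇒ p = 1/2

P1 mixes 1/2 on A; P2 mixes 2/3 on P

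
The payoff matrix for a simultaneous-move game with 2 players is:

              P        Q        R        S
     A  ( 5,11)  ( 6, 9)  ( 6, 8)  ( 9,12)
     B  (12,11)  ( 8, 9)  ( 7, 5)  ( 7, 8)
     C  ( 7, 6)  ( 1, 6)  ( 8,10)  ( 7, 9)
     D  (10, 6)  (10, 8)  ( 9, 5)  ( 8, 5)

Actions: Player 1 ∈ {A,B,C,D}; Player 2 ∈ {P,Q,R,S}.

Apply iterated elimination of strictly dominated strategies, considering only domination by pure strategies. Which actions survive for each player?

P1 drop C (D beats it: P:10>7 Q:10>1 R:9>8 S:8>7)
P2 drop R (P beats it: A:11>8 B:11>5 D:6>5)
P1→{A,B,D} P2→{P,Q,S}

IESDS → P1:{A,B,D} P2:{P,Q,S}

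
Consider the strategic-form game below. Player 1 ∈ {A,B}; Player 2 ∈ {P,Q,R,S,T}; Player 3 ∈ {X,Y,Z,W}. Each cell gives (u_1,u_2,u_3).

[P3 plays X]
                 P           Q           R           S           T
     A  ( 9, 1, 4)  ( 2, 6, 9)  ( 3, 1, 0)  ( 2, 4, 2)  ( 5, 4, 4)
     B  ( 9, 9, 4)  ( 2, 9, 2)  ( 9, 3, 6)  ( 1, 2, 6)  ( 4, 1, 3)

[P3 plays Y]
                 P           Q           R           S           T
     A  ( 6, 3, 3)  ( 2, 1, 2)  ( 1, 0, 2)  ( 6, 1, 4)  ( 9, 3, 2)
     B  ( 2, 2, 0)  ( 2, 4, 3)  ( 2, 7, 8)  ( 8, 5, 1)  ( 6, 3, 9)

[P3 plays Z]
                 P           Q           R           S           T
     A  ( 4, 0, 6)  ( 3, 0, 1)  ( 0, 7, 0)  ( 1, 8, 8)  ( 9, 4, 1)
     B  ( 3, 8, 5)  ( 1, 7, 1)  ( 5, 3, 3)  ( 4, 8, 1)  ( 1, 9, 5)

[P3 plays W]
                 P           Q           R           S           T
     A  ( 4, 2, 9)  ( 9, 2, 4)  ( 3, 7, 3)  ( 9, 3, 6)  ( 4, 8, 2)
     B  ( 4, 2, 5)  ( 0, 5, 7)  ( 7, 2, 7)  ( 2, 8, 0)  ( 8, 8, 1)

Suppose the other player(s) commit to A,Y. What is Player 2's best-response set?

u_2(P vs A,Y) = 3
u_2(Q vs A,Y) = 1
u_2(R vs A,Y) = 0
u_2(S vs A,Y) = 1
u_2(T vs A,Y) = 3
max payoff 3 at {P,T}

BR_2 = {P,T}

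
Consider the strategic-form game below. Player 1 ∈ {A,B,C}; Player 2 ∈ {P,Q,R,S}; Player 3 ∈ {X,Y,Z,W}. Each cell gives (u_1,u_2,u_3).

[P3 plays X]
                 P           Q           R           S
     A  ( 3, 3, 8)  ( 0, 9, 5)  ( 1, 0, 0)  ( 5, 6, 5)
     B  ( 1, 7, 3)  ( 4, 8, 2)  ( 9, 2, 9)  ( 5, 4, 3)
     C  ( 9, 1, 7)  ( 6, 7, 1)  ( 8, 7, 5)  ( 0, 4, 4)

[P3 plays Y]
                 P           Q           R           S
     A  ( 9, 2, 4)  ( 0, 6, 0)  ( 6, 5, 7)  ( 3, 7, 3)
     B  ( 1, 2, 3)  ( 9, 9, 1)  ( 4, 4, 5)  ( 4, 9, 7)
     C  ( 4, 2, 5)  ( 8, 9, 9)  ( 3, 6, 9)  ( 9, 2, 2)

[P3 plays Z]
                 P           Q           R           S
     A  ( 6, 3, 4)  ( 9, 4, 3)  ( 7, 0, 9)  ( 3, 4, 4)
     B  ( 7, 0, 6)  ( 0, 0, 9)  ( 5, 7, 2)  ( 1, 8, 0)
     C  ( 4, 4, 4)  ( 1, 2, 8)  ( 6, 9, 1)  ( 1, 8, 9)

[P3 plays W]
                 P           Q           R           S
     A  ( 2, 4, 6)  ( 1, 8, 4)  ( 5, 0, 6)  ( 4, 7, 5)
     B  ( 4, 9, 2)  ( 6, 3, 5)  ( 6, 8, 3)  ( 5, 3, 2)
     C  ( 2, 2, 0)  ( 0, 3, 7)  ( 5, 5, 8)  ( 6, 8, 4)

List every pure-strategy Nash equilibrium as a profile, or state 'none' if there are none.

No pure NE.

(A,P,X): not NE [P1→C gives 9>3; P2→Q gives 9>3]
(A,P,Y): not NE [P2→S gives 7>2; P3→X gives 8>4]
(A,P,Z): not NE [P1→B gives 7>6; P2→S gives 4>3; P3→X gives 8>4]
(A,P,W): not NE [P1→B gives 4>2; P2→Q gives 8>4; P3→X gives 8>6]
(A,Q,X): not NE [P1→C gives 6>0]
(A,Q,Y): not NE [P1→B gives 9>0; P2→S gives 7>6; P3→X gives 5>0]
(A,Q,Z): not NE [P3→X gives 5>3]
(A,Q,W): not NE [P1→B gives 6>1; P3→X gives 5>4]
(A,R,X): not NE [P1→B gives 9>1; P2→Q gives 9>0; P3→Z gives 9>0]
(A,R,Y): not NE [P2→S gives 7>5; P3→Z gives 9>7]
(A,R,Z): not NE [P2→S gives 4>0]
(A,R,W): not NE [P1→B gives 6>5; P2→Q gives 8>0; P3→Z gives 9>6]
(A,S,X): not NE [P2→Q gives 9>6]
(A,S,Y): not NE [P1→C gives 9>3; P3→W gives 5>3]
(A,S,Z): not NE [P3→W gives 5>4]
(A,S,W): not NE [P1→C gives 6>4; P2→Q gives 8>7]
(B,P,X): not NE [P1→C gives 9>1; P2→Q gives 8>7; P3→Z gives 6>3]
(B,P,Y): not NE [P1→A gives 9>1; P2→S gives 9>2; P3→Z gives 6>3]
(B,P,Z): not NE [P2→S gives 8>0]
(B,P,W): not NE [P3→Z gives 6>2]
(B,Q,X): not NE [P1→C gives 6>4; P3→Z gives 9>2]
(B,Q,Y): not NE [P3→Z gives 9>1]
(B,Q,Z): not NE [P1→A gives 9>0; P2→S gives 8>0]
(B,Q,W): not NE [P2→P gives 9>3; P3→Z gives 9>5]
(B,R,X): not NE [P2→Q gives 8>2]
(B,R,Y): not NE [P1→A gives 6>4; P2→S gives 9>4; P3→X gives 9>5]
(B,R,Z): not NE [P1→A gives 7>5; P2→S gives 8>7; P3→X gives 9>2]
(B,R,W): not NE [P2→P gives 9>8; P3→X gives 9>3]
(B,S,X): not NE [P2→Q gives 8>4; P3→Y gives 7>3]
(B,S,Y): not NE [P1→C gives 9>4]
(B,S,Z): not NE [P1→A gives 3>1; P3→Y gives 7>0]
(B,S,W): not NE [P1→C gives 6>5; P2→P gives 9>3; P3→Y gives 7>2]
(C,P,X): not NE [P2→R gives 7>1]
(C,P,Y): not NE [P1→A gives 9>4; P2→Q gives 9>2; P3→X gives 7>5]
(C,P,Z): not NE [P1→B gives 7>4; P2→R gives 9>4; P3→X gives 7>4]
(C,P,W): not NE [P1→B gives 4>2; P2→S gives 8>2; P3→X gives 7>0]
(C,Q,X): not NE [P3→Y gives 9>1]
(C,Q,Y): not NE [P1→B gives 9>8]
(C,Q,Z): not NE [P1→A gives 9>1; P2→R gives 9>2; P3→Y gives 9>8]
(C,Q,W): not NE [P1→B gives 6>0; P2→S gives 8>3; P3→Y gives 9>7]
(C,R,X): not NE [P1→B gives 9>8; P3→Y gives 9>5]
(C,R,Y): not NE [P1→A gives 6>3; P2→Q gives 9>6]
(C,R,Z): not NE [P1→A gives 7>6; P3→Y gives 9>1]
(C,R,W): not NE [P1→B gives 6>5; P2→S gives 8>5; P3→Y gives 9>8]
(C,S,X): not NE [P1→B gives 5>0; P2→R gives 7>4; P3→Z gives 9>4]
(C,S,Y): not NE [P2→Q gives 9>2; P3→Z gives 9>2]
(C,S,Z): not NE [P1→A gives 3>1; P2→R gives 9>8]
(C,S,W): not NE [P3→Z gives 9>4]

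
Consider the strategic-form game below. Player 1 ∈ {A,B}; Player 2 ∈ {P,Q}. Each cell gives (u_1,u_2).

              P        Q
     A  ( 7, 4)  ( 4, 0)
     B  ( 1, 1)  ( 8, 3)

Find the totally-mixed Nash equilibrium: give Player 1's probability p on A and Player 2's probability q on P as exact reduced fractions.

P1 indiff ⇒ q·7+(1-q)·4 = q·1+(1-q)·8 ⇒ q(6) = (1-q)(4) ⇒ q = 2/5
P2 indiff ⇒ p·4+(1-p)·1 = p·0+(1-p)·3 ⇒ p(4) = (1-p)(2) ⇒ p = 1/3

P1 mixes 1/3 on A; P2 mixes 2/5 on P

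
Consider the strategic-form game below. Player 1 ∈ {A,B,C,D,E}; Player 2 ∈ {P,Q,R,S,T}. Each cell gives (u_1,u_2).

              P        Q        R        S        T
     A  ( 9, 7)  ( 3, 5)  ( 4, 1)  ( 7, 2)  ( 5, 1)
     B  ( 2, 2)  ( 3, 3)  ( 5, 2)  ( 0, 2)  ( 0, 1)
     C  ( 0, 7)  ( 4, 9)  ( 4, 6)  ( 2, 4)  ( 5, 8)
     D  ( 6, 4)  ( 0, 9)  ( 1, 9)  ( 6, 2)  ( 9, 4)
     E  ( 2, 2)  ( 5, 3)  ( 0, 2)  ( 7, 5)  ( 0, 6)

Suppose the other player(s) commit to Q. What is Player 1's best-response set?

u_1(A vs Q) = 3
u_1(B vs Q) = 3
u_1(C vs Q) = 4
u_1(D vs Q) = 0
u_1(E vs Q) = 5
max payoff 5 at {E}

P1 best: {E}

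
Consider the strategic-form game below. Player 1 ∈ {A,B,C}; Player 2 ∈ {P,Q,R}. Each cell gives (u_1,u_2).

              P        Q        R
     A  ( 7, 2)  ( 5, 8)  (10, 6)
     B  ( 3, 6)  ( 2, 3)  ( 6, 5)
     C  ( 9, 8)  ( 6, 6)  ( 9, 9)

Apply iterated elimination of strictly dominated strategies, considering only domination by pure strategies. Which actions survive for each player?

IESDS → P1:{A,C} P2:{Q,R}

P1 drop B (A beats it: P:7>3 Q:5>2 R:10>6)
P2 drop P (R beats it: A:6>2 C:9>8)
P1→{A,C} P2→{Q,R}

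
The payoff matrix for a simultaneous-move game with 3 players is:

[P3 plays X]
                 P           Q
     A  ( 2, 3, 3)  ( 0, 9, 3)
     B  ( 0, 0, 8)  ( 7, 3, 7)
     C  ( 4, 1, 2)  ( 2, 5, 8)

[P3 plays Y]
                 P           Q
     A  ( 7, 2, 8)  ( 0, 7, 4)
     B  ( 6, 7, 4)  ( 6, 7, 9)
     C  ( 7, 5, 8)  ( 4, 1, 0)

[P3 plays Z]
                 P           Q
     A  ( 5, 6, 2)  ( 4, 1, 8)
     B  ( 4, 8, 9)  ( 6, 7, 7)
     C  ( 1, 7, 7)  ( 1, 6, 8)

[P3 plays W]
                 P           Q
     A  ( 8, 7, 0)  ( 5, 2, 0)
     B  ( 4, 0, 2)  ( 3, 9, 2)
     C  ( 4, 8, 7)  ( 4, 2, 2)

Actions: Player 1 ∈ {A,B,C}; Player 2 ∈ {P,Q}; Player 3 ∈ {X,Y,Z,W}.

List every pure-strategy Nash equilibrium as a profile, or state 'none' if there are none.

(A,P,X): not NE [P1→C gives 4>2; P2→Q gives 9>3; P3→Y gives 8>3]
(A,P,Y): not NE [P2→Q gives 7>2]
(A,P,Z): not NE [P3→Y gives 8>2]
(A,P,W): not NE [P3→Y gives 8>0]
(A,Q,X): not NE [P1→B gives 7>0; P3→Z gives 8>3]
(A,Q,Y): not NE [P1→B gives 6>0; P3→Z gives 8>4]
(A,Q,Z): not NE [P1→B gives 6>4; P2→P gives 6>1]
(A,Q,W): not NE [P2→P gives 7>2; P3→Z gives 8>0]
(B,P,X): not NE [P1→C gives 4>0; P2→Q gives 3>0; P3→Z gives 9>8]
(B,P,Y): not NE [P1→C gives 7>6; P3→Z gives 9>4]
(B,P,Z): not NE [P1→A gives 5>4]
(B,P,W): not NE [P1→A gives 8>4; P2→Q gives 9>0; P3→Z gives 9>2]
(B,Q,X): not NE [P3→Y gives 9>7]
(B,Q,Y): NE
(B,Q,Z): not NE [P2→P gives 8>7; P3→Y gives 9>7]
(B,Q,W): not NE [P1→A gives 5>3; P3→Y gives 9>2]
(C,P,X): not NE [P2→Q gives 5>1; P3→Y gives 8>2]
(C,P,Y): NE
(C,P,Z): not NE [P1→A gives 5>1; P3→Y gives 8>7]
(C,P,W): not NE [P1→A gives 8>4; P3→Y gives 8>7]
(C,Q,X): not NE [P1→B gives 7>2]
(C,Q,Y): not NE [P1→B gives 6>4; P2→P gives 5>1; P3→Z gives 8>0]
(C,Q,Z): not NE [P1→B gives 6>1; P2→P gives 7>6]
(C,Q,W): not NE [P1→A gives 5>4; P2→P gives 8>2; P3→Z gives 8>2]

Nash profiles: (B,Q,Y), (C,P,Y)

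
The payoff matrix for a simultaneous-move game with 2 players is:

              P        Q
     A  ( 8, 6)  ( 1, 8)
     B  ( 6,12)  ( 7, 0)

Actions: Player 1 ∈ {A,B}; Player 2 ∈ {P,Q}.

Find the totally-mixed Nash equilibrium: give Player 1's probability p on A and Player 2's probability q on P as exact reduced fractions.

P1 indiff ⇒ q·8+(1-q)·1 = q·6+(1-q)·7 ⇒ q(2) = (1-q)(6) ⇒ q = 3/4
P2 indiff ⇒ p·6+(1-p)·12 = p·8+(1-p)·0 ⇒ p(-2) = (1-p)(-12) ⇒ p = 6/7

(p,q) = (6/7, 3/4)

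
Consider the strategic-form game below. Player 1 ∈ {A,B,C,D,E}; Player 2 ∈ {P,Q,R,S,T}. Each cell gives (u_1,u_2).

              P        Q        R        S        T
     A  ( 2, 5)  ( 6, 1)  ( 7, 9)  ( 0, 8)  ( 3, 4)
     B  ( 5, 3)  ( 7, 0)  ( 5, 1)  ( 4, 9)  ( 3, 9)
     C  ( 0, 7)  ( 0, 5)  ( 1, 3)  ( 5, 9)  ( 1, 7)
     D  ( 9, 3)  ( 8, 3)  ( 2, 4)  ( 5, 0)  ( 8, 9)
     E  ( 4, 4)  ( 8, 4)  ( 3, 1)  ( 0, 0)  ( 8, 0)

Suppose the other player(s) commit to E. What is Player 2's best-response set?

BR_2 = {P,Q}

u_2(P vs E) = 4
u_2(Q vs E) = 4
u_2(R vs E) = 1
u_2(S vs E) = 0
u_2(T vs E) = 0
max payoff 4 at {P,Q}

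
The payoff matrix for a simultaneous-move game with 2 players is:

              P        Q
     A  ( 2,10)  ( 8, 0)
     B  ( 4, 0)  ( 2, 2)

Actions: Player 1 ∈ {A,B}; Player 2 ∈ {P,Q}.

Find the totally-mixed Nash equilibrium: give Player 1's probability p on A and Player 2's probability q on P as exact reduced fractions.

p=1/6, q=3/4

P1 indiff ⇒ q·2+(1-q)·8 = q·4+(1-q)·2 ⇒ q(-2) = (1-q)(-6) ⇒ q = 3/4
P2 indiff ⇒ p·10+(1-p)·0 = p·0+(1-p)·2 ⇒ p(10) = (1-p)(2) ⇒ p = 1/6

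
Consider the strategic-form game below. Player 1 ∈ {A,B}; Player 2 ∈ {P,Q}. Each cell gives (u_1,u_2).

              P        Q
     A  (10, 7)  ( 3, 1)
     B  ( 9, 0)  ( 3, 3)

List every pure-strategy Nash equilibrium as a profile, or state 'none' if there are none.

NE set: (A,P), (B,Q)

(A,P): NE
(A,Q): not NE [P2→P gives 7>1]
(B,P): not NE [P1→A gives 10>9; P2→Q gives 3>0]
(B,Q): NE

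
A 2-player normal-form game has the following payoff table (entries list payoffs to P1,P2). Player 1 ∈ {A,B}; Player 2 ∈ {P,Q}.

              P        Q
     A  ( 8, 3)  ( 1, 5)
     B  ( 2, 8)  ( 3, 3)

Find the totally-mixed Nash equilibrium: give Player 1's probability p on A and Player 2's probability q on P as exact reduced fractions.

P1 indiff ⇒ q·8+(1-q)·1 = q·2+(1-q)·3 ⇒ q(6) = (1-q)(2) ⇒ q = 1/4
P2 indiff ⇒ p·3+(1-p)·8 = p·5+(1-p)·3 ⇒ p(-2) = (1-p)(-5) ⇒ p = 5/7

p=5/7, q=1/4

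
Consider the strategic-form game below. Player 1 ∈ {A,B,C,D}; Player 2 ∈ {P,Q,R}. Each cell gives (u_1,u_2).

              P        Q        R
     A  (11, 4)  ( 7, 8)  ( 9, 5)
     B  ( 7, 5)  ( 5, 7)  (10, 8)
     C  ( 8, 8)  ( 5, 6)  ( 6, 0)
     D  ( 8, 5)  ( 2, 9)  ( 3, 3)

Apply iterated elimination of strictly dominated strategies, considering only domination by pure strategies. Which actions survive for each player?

P1 drop C (A beats it: P:11>8 Q:7>5 R:9>6)
P1 drop D (A beats it: P:11>8 Q:7>2 R:9>3)
P2 drop P (Q beats it: A:8>4 B:7>5)
P1→{A,B} P2→{Q,R}

Survivors P1:{A,B} P2:{Q,R}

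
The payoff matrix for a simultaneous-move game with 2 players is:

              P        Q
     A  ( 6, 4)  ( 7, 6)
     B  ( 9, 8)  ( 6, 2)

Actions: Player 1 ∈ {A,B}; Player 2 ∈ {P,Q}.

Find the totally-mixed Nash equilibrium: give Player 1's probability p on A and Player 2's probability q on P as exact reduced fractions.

P1 indiff ⇒ q·6+(1-q)·7 = q·9+(1-q)·6 ⇒ q(-3) = (1-q)(-1) ⇒ q = 1/4
P2 indiff ⇒ p·4+(1-p)·8 = p·6+(1-p)·2 ⇒ p(-2) = (1-p)(-6) ⇒ p = 3/4

(p,q) = (3/4, 1/4)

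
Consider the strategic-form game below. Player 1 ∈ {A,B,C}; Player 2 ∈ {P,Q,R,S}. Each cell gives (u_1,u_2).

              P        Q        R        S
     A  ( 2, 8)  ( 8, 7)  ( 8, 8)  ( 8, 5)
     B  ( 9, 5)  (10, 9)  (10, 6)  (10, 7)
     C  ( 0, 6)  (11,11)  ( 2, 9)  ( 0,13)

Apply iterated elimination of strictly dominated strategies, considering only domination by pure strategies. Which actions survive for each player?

IESDS → P1:{B,C} P2:{Q,S}

P1 drop A (B beats it: P:9>2 Q:10>8 R:10>8 S:10>8)
P2 drop P (Q beats it: B:9>5 C:11>6)
P2 drop R (Q beats it: B:9>6 C:11>9)
P1→{B,C} P2→{Q,S}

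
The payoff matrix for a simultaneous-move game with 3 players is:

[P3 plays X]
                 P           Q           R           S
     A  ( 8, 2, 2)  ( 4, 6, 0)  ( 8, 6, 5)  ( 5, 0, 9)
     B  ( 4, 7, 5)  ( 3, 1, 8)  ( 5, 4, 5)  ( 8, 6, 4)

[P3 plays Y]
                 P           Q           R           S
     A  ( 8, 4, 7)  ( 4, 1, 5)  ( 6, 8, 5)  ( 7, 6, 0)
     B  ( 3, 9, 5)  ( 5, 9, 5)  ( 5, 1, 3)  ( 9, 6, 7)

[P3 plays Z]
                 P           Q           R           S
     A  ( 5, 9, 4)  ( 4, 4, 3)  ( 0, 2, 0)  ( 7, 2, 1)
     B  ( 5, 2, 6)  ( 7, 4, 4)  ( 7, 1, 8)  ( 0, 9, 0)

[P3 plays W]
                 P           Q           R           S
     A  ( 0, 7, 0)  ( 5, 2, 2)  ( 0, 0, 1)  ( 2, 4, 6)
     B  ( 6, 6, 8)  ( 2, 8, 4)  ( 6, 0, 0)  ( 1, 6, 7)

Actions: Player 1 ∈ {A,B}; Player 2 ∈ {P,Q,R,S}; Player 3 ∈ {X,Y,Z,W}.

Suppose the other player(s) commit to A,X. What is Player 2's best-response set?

P2 best: {Q,R}

u_2(P vs A,X) = 2
u_2(Q vs A,X) = 6
u_2(R vs A,X) = 6
u_2(S vs A,X) = 0
max payoff 6 at {Q,R}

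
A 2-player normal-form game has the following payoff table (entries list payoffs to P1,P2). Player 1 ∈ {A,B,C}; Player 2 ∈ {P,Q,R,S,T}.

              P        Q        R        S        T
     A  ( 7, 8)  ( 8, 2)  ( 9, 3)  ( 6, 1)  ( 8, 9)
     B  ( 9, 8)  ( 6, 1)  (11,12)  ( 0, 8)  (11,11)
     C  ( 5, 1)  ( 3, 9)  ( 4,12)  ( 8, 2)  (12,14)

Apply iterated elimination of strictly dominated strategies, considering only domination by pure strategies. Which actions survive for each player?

P2 drop P (T beats it: A:9>8 B:11>8 C:14>1)
P2 drop Q (R beats it: A:3>2 B:12>1 C:12>9)
P2 drop S (R beats it: A:3>1 B:12>8 C:12>2)
P1 drop A (B beats it: R:11>9 T:11>8)
P1→{B,C} P2→{R,T}

Survivors P1:{B,C} P2:{R,T}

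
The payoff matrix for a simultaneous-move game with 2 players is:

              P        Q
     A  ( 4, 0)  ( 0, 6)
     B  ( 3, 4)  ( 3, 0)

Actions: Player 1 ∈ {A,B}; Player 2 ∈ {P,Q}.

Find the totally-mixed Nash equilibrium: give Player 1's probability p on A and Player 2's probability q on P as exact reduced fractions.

(p,q) = (2/5, 3/4)

P1 indiff ⇒ q·4+(1-q)·0 = q·3+(1-q)·3 ⇒ q(1) = (1-q)(3) ⇒ q = 3/4
P2 indiff ⇒ p·0+(1-p)·4 = p·6+(1-p)·0 ⇒ p(-6) = (1-p)(-4) ⇒ p = 2/5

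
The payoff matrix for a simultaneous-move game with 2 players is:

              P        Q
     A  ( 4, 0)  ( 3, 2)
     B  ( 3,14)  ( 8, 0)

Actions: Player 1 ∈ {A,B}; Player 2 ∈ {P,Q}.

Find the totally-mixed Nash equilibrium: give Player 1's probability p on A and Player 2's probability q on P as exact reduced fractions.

P1 indiff ⇒ q·4+(1-q)·3 = q·3+(1-q)·8 ⇒ q(1) = (1-q)(5) ⇒ q = 5/6
P2 indiff ⇒ p·0+(1-p)·14 = p·2+(1-p)·0 ⇒ p(-2) = (1-p)(-14) ⇒ p = 7/8

P1 mixes 7/8 on A; P2 mixes 5/6 on P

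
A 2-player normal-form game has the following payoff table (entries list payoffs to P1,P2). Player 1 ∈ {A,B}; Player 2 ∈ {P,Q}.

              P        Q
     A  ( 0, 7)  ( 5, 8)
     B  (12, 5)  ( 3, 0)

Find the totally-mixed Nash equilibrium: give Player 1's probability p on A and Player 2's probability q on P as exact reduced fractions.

P1 indiff ⇒ q·0+(1-q)·5 = q·12+(1-q)·3 ⇒ q(-12) = (1-q)(-2) ⇒ q = 1/7
P2 indiff ⇒ p·7+(1-p)·5 = p·8+(1-p)·0 ⇒ p(-1) = (1-p)(-5) ⇒ p = 5/6

P1 mixes 5/6 on A; P2 mixes 1/7 on P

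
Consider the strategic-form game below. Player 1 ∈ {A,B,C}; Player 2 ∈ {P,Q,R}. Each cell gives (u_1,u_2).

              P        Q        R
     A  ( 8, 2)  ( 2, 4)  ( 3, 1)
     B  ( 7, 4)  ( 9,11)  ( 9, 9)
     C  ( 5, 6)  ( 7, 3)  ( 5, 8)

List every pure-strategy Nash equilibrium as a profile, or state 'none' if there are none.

(A,P): not NE [P2→Q gives 4>2]
(A,Q): not NE [P1→B gives 9>2]
(A,R): not NE [P1→B gives 9>3; P2→Q gives 4>1]
(B,P): not NE [P1→A gives 8>7; P2→Q gives 11>4]
(B,Q): NE
(B,R): not NE [P2→Q gives 11>9]
(C,P): not NE [P1→A gives 8>5; P2→R gives 8>6]
(C,Q): not NE [P1→B gives 9>7; P2→R gives 8>3]
(C,R): not NE [P1→B gives 9>5]

NE set: (B,Q)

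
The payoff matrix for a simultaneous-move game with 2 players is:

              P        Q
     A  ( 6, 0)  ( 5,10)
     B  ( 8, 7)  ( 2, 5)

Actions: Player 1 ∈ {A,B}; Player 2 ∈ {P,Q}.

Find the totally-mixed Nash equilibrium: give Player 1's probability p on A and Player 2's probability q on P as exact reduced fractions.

P1 indiff ⇒ q·6+(1-q)·5 = q·8+(1-q)·2 ⇒ q(-2) = (1-q)(-3) ⇒ q = 3/5
P2 indiff ⇒ p·0+(1-p)·7 = p·10+(1-p)·5 ⇒ p(-10) = (1-p)(-2) ⇒ p = 1/6

P1 mixes 1/6 on A; P2 mixes 3/5 on P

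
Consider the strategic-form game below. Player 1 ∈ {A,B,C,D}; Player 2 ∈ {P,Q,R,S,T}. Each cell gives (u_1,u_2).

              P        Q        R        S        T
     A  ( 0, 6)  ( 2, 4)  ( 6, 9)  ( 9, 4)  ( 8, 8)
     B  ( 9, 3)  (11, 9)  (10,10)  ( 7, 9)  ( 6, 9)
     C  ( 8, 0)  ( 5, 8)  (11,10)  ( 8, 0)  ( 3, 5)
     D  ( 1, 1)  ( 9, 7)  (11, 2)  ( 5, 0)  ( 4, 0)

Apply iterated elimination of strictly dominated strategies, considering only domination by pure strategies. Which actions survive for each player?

IESDS → P1:{B,C,D} P2:{Q,R}

P2 drop P (R beats it: A:9>6 B:10>3 C:10>0 D:2>1)
P2 drop S (R beats it: A:9>4 B:10>9 C:10>0 D:2>0)
P2 drop T (R beats it: A:9>8 B:10>9 C:10>5 D:2>0)
P1 drop A (B beats it: Q:11>2 R:10>6)
P1→{B,C,D} P2→{Q,R}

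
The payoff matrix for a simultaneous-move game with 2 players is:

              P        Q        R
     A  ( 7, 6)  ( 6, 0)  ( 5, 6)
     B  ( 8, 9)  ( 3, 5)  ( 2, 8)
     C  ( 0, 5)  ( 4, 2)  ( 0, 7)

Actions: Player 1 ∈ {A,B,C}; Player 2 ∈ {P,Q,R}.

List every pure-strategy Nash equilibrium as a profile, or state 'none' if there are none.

NE set: (A,R), (B,P)

(A,P): not NE [P1→B gives 8>7]
(A,Q): not NE [P2→R gives 6>0]
(A,R): NE
(B,P): NE
(B,Q): not NE [P1→A gives 6>3; P2→P gives 9>5]
(B,R): not NE [P1→A gives 5>2; P2→P gives 9>8]
(C,P): not NE [P1→B gives 8>0; P2→R gives 7>5]
(C,Q): not NE [P1→A gives 6>4; P2→R gives 7>2]
(C,R): not NE [P1→A gives 5>0]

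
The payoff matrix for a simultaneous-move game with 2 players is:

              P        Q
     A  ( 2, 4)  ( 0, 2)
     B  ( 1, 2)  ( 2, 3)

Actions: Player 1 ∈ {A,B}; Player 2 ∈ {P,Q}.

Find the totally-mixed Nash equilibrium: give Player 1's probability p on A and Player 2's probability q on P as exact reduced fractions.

P1 indiff ⇒ q·2+(1-q)·0 = q·1+(1-q)·2 ⇒ q(1) = (1-q)(2) ⇒ q = 2/3
P2 indiff ⇒ p·4+(1-p)·2 = p·2+(1-p)·3 ⇒ p(2) = (1-p)(1) ⇒ p = 1/3

P1 mixes 1/3 on A; P2 mixes 2/3 on P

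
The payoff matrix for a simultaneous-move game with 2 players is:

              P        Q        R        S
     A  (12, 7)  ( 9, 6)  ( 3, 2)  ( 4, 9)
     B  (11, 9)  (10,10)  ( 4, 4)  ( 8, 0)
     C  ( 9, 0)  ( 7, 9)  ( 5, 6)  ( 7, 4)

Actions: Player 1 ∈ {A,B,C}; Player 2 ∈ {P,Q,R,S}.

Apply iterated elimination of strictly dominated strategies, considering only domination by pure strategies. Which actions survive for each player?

Survivors P1:{A,B} P2:{P,Q,S}

P2 drop R (Q beats it: A:6>2 B:10>4 C:9>6)
P1 drop C (B beats it: P:11>9 Q:10>7 S:8>7)
P1→{A,B} P2→{P,Q,S}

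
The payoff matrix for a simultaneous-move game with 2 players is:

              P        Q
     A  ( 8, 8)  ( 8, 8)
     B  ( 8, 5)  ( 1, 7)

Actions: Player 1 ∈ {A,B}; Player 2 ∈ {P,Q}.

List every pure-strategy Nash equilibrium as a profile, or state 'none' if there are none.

(A,P): NE
(A,Q): NE
(B,P): not NE [P2→Q gives 7>5]
(B,Q): not NE [P1→A gives 8>1]

Nash profiles: (A,P), (A,Q)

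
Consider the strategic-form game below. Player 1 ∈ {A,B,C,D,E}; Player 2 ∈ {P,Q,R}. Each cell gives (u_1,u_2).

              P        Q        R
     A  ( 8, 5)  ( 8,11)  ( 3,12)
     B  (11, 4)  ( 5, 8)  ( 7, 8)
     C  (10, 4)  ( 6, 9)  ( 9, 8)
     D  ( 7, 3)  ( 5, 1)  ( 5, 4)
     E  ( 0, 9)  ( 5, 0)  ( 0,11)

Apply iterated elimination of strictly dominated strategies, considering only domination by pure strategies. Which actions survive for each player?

Remaining: P1:{A,C} P2:{Q,R}

P1 drop D (C beats it: P:10>7 Q:6>5 R:9>5)
P1 drop E (A beats it: P:8>0 Q:8>5 R:3>0)
P2 drop P (Q beats it: A:11>5 B:8>4 C:9>4)
P1 drop B (C beats it: Q:6>5 R:9>7)
P1→{A,C} P2→{Q,R}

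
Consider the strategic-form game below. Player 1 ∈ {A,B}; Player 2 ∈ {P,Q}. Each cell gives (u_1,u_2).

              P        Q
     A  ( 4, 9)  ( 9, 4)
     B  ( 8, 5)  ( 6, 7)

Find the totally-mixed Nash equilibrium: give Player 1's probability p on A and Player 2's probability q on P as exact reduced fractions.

P1 indiff ⇒ q·4+(1-q)·9 = q·8+(1-q)·6 ⇒ q(-4) = (1-q)(-3) ⇒ q = 3/7
P2 indiff ⇒ p·9+(1-p)·5 = p·4+(1-p)·7 ⇒ p(5) = (1-p)(2) ⇒ p = 2/7

P1 mixes 2/7 on A; P2 mixes 3/7 on P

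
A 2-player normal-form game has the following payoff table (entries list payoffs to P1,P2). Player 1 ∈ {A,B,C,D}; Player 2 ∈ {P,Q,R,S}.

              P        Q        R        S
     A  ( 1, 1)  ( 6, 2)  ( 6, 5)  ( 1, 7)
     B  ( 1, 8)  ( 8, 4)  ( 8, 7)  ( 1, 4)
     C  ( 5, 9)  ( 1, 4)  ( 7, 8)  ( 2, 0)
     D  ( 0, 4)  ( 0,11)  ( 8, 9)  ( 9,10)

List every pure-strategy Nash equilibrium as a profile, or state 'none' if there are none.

NE set: (C,P)

(A,P): not NE [P1→C gives 5>1; P2→S gives 7>1]
(A,Q): not NE [P1→B gives 8>6; P2→S gives 7>2]
(A,R): not NE [P1→D gives 8>6; P2→S gives 7>5]
(A,S): not NE [P1→D gives 9>1]
(B,P): not NE [P1→C gives 5>1]
(B,Q): not NE [P2→P gives 8>4]
(B,R): not NE [P2→P gives 8>7]
(B,S): not NE [P1→D gives 9>1; P2→P gives 8>4]
(C,P): NE
(C,Q): not NE [P1→B gives 8>1; P2→P gives 9>4]
(C,R): not NE [P1→D gives 8>7; P2→P gives 9>8]
(C,S): not NE [P1→D gives 9>2; P2→P gives 9>0]
(D,P): not NE [P1→C gives 5>0; P2→Q gives 11>4]
(D,Q): not NE [P1→B gives 8>0]
(D,R): not NE [P2→Q gives 11>9]
(D,S): not NE [P2→Q gives 11>10]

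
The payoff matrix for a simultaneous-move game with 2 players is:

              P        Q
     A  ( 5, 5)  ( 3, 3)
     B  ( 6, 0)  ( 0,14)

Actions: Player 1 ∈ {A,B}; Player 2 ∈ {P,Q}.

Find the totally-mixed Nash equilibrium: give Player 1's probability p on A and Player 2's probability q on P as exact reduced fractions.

P1 indiff ⇒ q·5+(1-q)·3 = q·6+(1-q)·0 ⇒ q(-1) = (1-q)(-3) ⇒ q = 3/4
P2 indiff ⇒ p·5+(1-p)·0 = p·3+(1-p)·14 ⇒ p(2) = (1-p)(14) ⇒ p = 7/8

P1 mixes 7/8 on A; P2 mixes 3/4 on P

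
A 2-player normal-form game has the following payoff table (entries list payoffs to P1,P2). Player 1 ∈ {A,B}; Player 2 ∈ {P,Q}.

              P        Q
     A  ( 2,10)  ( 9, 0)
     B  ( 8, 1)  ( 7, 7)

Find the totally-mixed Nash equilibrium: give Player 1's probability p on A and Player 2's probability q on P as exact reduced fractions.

P1 indiff ⇒ q·2+(1-q)·9 = q·8+(1-q)·7 ⇒ q(-6) = (1-q)(-2) ⇒ q = 1/4
P2 indiff ⇒ p·10+(1-p)·1 = p·0+(1-p)·7 ⇒ p(10) = (1-p)(6) ⇒ p = 3/8

p=3/8, q=1/4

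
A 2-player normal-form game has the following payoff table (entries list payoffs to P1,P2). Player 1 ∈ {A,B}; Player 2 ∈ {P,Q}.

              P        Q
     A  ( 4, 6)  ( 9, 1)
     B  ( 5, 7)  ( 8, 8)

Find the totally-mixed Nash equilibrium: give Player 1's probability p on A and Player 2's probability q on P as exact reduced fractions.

P1 indiff ⇒ q·4+(1-q)·9 = q·5+(1-q)·8 ⇒ q(-1) = (1-q)(-1) ⇒ q = 1/2
P2 indiff ⇒ p·6+(1-p)·7 = p·1+(1-p)·8 ⇒ p(5) = (1-p)(1) ⇒ p = 1/6

p=1/6, q=1/2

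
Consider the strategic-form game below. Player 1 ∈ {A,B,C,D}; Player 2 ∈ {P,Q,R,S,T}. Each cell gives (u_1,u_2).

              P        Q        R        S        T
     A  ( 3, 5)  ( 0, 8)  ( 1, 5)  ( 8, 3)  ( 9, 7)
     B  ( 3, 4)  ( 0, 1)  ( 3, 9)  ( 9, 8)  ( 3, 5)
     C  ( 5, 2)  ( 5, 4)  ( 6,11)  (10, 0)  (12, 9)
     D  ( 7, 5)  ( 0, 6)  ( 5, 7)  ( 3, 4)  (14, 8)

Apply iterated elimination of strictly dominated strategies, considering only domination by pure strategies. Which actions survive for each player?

IESDS → P1:{C,D} P2:{R,T}

P1 drop A (C beats it: P:5>3 Q:5>0 R:6>1 S:10>8 T:12>9)
P1 drop B (C beats it: P:5>3 Q:5>0 R:6>3 S:10>9 T:12>3)
P2 drop P (Q beats it: C:4>2 D:6>5)
P2 drop Q (R beats it: C:11>4 D:7>6)
P2 drop S (R beats it: C:11>0 D:7>4)
P1→{C,D} P2→{R,T}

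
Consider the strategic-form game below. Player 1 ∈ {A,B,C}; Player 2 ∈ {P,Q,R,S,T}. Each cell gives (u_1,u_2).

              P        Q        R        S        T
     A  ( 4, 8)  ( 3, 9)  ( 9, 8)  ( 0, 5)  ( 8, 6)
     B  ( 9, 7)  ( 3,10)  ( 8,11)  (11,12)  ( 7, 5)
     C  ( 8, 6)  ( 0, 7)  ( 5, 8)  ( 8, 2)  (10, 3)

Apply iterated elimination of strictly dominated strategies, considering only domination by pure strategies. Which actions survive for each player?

Remaining: P1:{A,B} P2:{Q,R,S}

P2 drop P (Q beats it: A:9>8 B:10>7 C:7>6)
P2 drop T (Q beats it: A:9>6 B:10>5 C:7>3)
P1 drop C (B beats it: Q:3>0 R:8>5 S:11>8)
P1→{A,B} P2→{Q,R,S}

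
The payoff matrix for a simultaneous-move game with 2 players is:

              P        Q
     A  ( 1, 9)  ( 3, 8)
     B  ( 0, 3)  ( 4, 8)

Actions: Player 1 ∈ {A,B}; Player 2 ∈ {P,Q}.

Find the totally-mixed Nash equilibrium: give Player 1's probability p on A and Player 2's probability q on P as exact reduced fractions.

P1 indiff ⇒ q·1+(1-q)·3 = q·0+(1-q)·4 ⇒ q(1) = (1-q)(1) ⇒ q = 1/2
P2 indiff ⇒ p·9+(1-p)·3 = p·8+(1-p)·8 ⇒ p(1) = (1-p)(5) ⇒ p = 5/6

(p,q) = (5/6, 1/2)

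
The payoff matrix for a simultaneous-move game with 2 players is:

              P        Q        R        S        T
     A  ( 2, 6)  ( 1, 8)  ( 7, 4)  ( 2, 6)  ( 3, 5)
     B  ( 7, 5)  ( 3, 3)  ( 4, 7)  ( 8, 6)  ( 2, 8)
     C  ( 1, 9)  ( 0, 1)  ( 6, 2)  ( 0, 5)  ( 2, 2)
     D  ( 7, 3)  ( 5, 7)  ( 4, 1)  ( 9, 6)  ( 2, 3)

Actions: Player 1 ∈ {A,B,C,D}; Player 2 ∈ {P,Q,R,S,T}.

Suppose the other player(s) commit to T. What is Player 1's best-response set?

BR_1 = {A}

u_1(A vs T) = 3
u_1(B vs T) = 2
u_1(C vs T) = 2
u_1(D vs T) = 2
max payoff 3 at {A}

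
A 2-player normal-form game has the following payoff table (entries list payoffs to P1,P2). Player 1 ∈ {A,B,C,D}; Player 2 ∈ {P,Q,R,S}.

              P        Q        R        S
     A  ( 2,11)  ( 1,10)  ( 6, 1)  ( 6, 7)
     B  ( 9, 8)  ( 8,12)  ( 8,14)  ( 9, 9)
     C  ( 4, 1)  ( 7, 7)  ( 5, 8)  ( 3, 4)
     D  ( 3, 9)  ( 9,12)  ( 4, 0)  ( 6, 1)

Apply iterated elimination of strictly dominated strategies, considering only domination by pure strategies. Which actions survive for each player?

IESDS → P1:{B,D} P2:{Q,R}

P1 drop A (B beats it: P:9>2 Q:8>1 R:8>6 S:9>6)
P1 drop C (B beats it: P:9>4 Q:8>7 R:8>5 S:9>3)
P2 drop P (Q beats it: B:12>8 D:12>9)
P2 drop S (Q beats it: B:12>9 D:12>1)
P1→{B,D} P2→{Q,R}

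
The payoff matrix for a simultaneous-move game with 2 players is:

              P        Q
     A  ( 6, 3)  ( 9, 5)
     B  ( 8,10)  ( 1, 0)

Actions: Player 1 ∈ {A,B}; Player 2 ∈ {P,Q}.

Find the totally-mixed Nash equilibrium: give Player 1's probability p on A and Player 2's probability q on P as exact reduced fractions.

(p,q) = (5/6, 4/5)

P1 indiff ⇒ q·6+(1-q)·9 = q·8+(1-q)·1 ⇒ q(-2) = (1-q)(-8) ⇒ q = 4/5
P2 indiff ⇒ p·3+(1-p)·10 = p·5+(1-p)·0 ⇒ p(-2) = (1-p)(-10) ⇒ p = 5/6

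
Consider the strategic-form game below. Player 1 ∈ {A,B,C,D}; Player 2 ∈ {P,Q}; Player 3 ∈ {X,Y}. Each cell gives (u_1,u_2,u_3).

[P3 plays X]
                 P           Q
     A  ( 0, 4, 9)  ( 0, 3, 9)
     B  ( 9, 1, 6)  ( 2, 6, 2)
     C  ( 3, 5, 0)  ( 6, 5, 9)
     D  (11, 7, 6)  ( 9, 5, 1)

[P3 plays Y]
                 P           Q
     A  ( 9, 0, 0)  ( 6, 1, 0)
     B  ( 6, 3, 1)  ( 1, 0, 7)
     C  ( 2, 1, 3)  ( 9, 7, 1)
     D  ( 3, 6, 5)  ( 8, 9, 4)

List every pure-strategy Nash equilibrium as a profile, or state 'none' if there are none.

(A,P,X): not NE [P1→D gives 11>0]
(A,P,Y): not NE [P2→Q gives 1>0; P3→X gives 9>0]
(A,Q,X): not NE [P1→D gives 9>0; P2→P gives 4>3]
(A,Q,Y): not NE [P1→C gives 9>6; P3→X gives 9>0]
(B,P,X): not NE [P1→D gives 11>9; P2→Q gives 6>1]
(B,P,Y): not NE [P1→A gives 9>6; P3→X gives 6>1]
(B,Q,X): not NE [P1→D gives 9>2; P3→Y gives 7>2]
(B,Q,Y): not NE [P1→C gives 9>1; P2→P gives 3>0]
(C,P,X): not NE [P1→D gives 11>3; P3→Y gives 3>0]
(C,P,Y): not NE [P1→A gives 9>2; P2→Q gives 7>1]
(C,Q,X): not NE [P1→D gives 9>6]
(C,Q,Y): not NE [P3→X gives 9>1]
(D,P,X): NE
(D,P,Y): not NE [P1→A gives 9>3; P2→Q gives 9>6; P3→X gives 6>5]
(D,Q,X): not NE [P2→P gives 7>5; P3→Y gives 4>1]
(D,Q,Y): not NE [P1→C gives 9>8]

PSNE = {(D,P,X)}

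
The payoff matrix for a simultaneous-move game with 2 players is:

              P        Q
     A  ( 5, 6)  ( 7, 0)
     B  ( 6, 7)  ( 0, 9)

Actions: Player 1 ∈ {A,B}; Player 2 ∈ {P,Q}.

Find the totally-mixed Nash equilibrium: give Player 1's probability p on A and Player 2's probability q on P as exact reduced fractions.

P1 indiff ⇒ q·5+(1-q)·7 = q·6+(1-q)·0 ⇒ q(-1) = (1-q)(-7) ⇒ q = 7/8
P2 indiff ⇒ p·6+(1-p)·7 = p·0+(1-p)·9 ⇒ p(6) = (1-p)(2) ⇒ p = 1/4

P1 mixes 1/4 on A; P2 mixes 7/8 on P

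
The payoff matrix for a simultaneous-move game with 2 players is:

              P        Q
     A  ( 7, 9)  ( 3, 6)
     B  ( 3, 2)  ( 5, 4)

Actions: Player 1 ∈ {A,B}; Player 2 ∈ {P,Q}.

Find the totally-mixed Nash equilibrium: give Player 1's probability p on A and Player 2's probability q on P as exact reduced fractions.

P1 mixes 2/5 on A; P2 mixes 1/3 on P

P1 indiff ⇒ q·7+(1-q)·3 = q·3+(1-q)·5 ⇒ q(4) = (1-q)(2) ⇒ q = 1/3
P2 indiff ⇒ p·9+(1-p)·2 = p·6+(1-p)·4 ⇒ p(3) = (1-p)(2) ⇒ p = 2/5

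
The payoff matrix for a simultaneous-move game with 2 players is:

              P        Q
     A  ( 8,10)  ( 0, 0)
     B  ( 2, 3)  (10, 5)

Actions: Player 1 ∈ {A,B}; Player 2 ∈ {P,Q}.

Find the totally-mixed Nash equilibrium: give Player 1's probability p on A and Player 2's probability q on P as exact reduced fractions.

p=1/6, q=5/8

P1 indiff ⇒ q·8+(1-q)·0 = q·2+(1-q)·10 ⇒ q(6) = (1-q)(10) ⇒ q = 5/8
P2 indiff ⇒ p·10+(1-p)·3 = p·0+(1-p)·5 ⇒ p(10) = (1-p)(2) ⇒ p = 1/6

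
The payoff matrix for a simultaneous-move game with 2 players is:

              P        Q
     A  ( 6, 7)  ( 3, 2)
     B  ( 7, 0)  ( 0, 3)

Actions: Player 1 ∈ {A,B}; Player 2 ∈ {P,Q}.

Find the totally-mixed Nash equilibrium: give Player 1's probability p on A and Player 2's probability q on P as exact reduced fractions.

P1 indiff ⇒ q·6+(1-q)·3 = q·7+(1-q)·0 ⇒ q(-1) = (1-q)(-3) ⇒ q = 3/4
P2 indiff ⇒ p·7+(1-p)·0 = p·2+(1-p)·3 ⇒ p(5) = (1-p)(3) ⇒ p = 3/8

P1 mixes 3/8 on A; P2 mixes 3/4 on P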